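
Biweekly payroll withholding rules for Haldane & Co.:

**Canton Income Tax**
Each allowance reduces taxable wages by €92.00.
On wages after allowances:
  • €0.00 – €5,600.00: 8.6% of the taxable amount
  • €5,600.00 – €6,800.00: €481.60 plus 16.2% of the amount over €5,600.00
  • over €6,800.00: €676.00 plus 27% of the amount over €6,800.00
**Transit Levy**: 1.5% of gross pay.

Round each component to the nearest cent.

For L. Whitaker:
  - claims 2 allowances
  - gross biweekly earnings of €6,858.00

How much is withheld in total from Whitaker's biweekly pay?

Canton Income Tax: taxable = €6,858.00 − 2×€92.00 = €6,674.00
  €481.60 + 16.2% × (€6,674.00 − €5,600.00) = €481.60 + 16.2% × €1,074.00 = €655.59
Transit Levy: 1.5% × €6,858.00 = €102.87
Total: €655.59 + €102.87 = €758.46

€758.46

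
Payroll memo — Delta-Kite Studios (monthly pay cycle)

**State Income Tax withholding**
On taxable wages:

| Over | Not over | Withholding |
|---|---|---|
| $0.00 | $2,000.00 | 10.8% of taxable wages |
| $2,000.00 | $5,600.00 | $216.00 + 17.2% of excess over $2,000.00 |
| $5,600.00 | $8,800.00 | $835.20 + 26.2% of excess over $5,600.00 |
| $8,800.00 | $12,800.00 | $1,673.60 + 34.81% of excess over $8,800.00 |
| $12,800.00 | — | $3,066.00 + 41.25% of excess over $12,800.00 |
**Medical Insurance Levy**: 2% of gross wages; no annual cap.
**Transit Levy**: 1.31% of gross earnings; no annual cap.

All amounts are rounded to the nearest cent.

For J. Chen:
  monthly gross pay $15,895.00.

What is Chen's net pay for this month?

$11,026.19

State Income Tax: taxable = $15,895.00
  $3,066.00 + 41.25% × ($15,895.00 − $12,800.00) = $3,066.00 + 41.25% × $3,095.00 = $4,342.69
Medical Insurance Levy: 2% × $15,895.00 = $317.90
Transit Levy: 1.31% × $15,895.00 = $208.22
Total withheld: $4,342.69 + $317.90 + $208.22 = $4,868.81
Net pay: $15,895.00 − $4,868.81 = $11,026.19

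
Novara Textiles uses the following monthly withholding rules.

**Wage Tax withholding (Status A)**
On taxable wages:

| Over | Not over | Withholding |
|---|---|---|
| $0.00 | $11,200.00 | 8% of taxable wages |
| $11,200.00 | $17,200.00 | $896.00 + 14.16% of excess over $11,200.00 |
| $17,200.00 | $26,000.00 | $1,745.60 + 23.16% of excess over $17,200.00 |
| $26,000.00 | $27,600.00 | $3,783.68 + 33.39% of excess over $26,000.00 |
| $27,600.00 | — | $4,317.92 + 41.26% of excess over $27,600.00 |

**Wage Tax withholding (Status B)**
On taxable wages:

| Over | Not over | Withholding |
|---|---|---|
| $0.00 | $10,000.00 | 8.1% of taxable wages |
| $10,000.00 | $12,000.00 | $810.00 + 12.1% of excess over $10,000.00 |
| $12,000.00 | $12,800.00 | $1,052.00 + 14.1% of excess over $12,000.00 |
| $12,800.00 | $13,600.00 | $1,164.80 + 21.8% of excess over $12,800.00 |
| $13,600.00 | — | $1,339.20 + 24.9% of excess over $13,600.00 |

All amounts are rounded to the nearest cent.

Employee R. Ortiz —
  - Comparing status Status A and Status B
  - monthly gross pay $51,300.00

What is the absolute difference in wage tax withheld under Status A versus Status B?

Wage Tax (Status A): taxable = $51,300.00
  $4,317.92 + 41.26% × ($51,300.00 − $27,600.00) = $4,317.92 + 41.26% × $23,700.00 = $14,096.54
Wage Tax (Status B): taxable = $51,300.00
  $1,339.20 + 24.9% × ($51,300.00 − $13,600.00) = $1,339.20 + 24.9% × $37,700.00 = $10,726.50
Difference: |$14,096.54 − $10,726.50| = $3,370.04 (higher under Status A)

$3,370.04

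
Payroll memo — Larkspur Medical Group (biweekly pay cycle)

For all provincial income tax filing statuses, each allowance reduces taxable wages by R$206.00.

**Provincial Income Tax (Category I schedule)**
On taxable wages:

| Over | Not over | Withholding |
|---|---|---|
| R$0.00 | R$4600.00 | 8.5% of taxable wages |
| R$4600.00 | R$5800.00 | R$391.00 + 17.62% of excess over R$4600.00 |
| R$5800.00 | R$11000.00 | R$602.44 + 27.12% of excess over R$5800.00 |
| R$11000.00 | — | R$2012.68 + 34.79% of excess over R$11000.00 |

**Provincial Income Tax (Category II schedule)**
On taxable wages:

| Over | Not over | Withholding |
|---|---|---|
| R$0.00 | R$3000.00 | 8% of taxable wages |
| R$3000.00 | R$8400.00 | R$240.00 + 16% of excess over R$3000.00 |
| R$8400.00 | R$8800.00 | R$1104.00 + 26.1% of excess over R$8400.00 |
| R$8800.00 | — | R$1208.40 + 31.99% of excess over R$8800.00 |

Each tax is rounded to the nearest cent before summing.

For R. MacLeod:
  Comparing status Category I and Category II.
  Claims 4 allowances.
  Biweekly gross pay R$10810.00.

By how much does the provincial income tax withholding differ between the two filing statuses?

Provincial Income Tax (Category I): taxable = R$10810.00 − 4×R$206.00 = R$9986.00
  R$602.44 + 27.12% × (R$9986.00 − R$5800.00) = R$602.44 + 27.12% × R$4186.00 = R$1737.68
Provincial Income Tax (Category II): taxable = R$10810.00 − 4×R$206.00 = R$9986.00
  R$1208.40 + 31.99% × (R$9986.00 − R$8800.00) = R$1208.40 + 31.99% × R$1186.00 = R$1587.80
Difference: |R$1737.68 − R$1587.80| = R$149.88 (higher under Category I)

R$149.88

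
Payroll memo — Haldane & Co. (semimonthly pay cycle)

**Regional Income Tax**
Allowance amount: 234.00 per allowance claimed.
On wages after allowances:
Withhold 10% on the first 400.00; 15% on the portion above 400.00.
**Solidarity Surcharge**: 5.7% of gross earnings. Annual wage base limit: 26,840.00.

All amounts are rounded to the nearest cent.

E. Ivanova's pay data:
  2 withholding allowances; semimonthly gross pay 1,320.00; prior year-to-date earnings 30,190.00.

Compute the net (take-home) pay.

1,212.20

Regional Income Tax: taxable = 1,320.00 − 2×234.00 = 852.00
  40.00 + 15% × (852.00 − 400.00) = 40.00 + 15% × 452.00 = 107.80
Solidarity Surcharge: YTD 30,190.00 ≥ cap 26,840.00 → 0.00
Total withheld: 107.80 + 0.00 = 107.80
Net pay: 1,320.00 − 107.80 = 1,212.20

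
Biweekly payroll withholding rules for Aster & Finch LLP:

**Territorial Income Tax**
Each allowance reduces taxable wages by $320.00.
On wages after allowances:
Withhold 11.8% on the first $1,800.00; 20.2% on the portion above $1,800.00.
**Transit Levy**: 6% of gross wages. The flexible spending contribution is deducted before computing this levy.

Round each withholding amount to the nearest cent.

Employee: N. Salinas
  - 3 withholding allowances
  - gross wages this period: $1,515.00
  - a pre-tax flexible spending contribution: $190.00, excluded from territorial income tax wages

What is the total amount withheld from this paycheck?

$122.57

Territorial Income Tax: taxable = $1,515.00 − $190.00 − 3×$320.00 = $365.00
  11.8% × $365.00 = $43.07
Transit Levy: 6% × $1,325.00 = $79.50
Total: $43.07 + $79.50 = $122.57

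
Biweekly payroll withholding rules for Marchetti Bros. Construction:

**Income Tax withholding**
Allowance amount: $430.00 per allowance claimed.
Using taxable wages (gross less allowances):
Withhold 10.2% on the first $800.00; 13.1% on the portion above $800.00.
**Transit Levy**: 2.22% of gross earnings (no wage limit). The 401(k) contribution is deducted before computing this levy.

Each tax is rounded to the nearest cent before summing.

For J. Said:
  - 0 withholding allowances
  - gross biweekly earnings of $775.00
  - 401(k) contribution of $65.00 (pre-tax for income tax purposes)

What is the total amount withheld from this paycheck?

Income Tax: taxable = $775.00 − $65.00 = $710.00
  10.2% × $710.00 = $72.42
Transit Levy: 2.22% × $710.00 = $15.76
Total: $72.42 + $15.76 = $88.18

$88.18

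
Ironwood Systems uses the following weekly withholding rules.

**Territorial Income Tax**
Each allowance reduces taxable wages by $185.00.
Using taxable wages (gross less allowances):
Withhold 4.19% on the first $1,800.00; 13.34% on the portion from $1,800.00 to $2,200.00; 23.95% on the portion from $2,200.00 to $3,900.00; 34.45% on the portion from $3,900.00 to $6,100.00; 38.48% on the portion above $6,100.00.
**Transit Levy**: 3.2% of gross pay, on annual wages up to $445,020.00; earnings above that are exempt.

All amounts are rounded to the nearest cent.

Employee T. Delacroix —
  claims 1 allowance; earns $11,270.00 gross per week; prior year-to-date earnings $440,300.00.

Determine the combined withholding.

Territorial Income Tax: taxable = $11,270.00 − 1×$185.00 = $11,085.00
  $1,293.83 + 38.48% × ($11,085.00 − $6,100.00) = $1,293.83 + 38.48% × $4,985.00 = $3,212.06
Transit Levy: cap $445,020.00 − YTD $440,300.00 = $4,720.00 subject; 3.2% × $4,720.00 = $151.04
Total: $3,212.06 + $151.04 = $3,363.10

$3,363.10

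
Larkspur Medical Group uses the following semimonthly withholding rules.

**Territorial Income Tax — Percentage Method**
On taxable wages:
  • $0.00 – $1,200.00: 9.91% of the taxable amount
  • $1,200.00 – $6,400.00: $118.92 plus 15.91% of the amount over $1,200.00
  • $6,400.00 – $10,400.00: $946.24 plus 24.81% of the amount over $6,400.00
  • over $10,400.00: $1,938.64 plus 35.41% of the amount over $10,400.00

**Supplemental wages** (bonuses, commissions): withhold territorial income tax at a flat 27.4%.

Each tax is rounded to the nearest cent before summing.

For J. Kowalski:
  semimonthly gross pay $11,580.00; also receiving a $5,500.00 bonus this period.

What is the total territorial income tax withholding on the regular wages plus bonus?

Territorial Income Tax: taxable = $11,580.00
  $1,938.64 + 35.41% × ($11,580.00 − $10,400.00) = $1,938.64 + 35.41% × $1,180.00 = $2,356.48
Supplemental (27.4% flat on bonus): 27.4% × $5,500.00 = $1,507.00
Total territorial income tax: $2,356.48 + $1,507.00 = $3,863.48

$3,863.48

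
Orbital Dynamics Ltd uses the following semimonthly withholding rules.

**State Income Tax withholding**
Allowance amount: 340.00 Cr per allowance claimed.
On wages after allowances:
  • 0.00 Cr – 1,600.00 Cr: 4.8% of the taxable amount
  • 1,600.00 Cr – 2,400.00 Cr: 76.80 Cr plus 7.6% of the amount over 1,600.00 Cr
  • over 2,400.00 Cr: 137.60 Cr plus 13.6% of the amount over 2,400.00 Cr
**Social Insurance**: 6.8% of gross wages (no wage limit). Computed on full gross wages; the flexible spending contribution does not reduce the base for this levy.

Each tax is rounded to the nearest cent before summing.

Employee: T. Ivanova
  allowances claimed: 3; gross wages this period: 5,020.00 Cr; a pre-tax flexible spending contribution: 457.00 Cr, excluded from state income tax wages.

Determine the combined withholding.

State Income Tax: taxable = 5,020.00 Cr − 457.00 Cr − 3×340.00 Cr = 3,543.00 Cr
  137.60 Cr + 13.6% × (3,543.00 Cr − 2,400.00 Cr) = 137.60 Cr + 13.6% × 1,143.00 Cr = 293.05 Cr
Social Insurance: 6.8% × 5,020.00 Cr = 341.36 Cr
Total: 293.05 Cr + 341.36 Cr = 634.41 Cr

634.41 Cr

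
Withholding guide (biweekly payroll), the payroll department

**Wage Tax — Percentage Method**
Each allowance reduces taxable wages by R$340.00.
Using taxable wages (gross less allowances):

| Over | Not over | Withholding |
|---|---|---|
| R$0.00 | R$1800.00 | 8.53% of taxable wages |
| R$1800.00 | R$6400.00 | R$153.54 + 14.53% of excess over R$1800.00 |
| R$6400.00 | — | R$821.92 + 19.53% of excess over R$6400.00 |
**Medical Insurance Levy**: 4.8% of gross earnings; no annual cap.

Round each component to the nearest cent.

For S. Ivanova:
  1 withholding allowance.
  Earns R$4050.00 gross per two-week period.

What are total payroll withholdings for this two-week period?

Wage Tax: taxable = R$4050.00 − 1×R$340.00 = R$3710.00
  R$153.54 + 14.53% × (R$3710.00 − R$1800.00) = R$153.54 + 14.53% × R$1910.00 = R$431.06
Medical Insurance Levy: 4.8% × R$4050.00 = R$194.40
Total: R$431.06 + R$194.40 = R$625.46

R$625.46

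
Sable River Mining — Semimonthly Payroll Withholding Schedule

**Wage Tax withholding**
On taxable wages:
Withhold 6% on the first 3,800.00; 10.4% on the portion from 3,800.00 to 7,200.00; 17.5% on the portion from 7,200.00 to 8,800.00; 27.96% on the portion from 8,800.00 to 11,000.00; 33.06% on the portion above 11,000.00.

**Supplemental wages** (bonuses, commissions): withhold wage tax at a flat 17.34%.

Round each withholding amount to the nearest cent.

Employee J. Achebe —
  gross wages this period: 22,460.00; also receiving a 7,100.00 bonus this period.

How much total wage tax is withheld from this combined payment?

Wage Tax: taxable = 22,460.00
  1,476.72 + 33.06% × (22,460.00 − 11,000.00) = 1,476.72 + 33.06% × 11,460.00 = 5,265.40
Supplemental (17.34% flat on bonus): 17.34% × 7,100.00 = 1,231.14
Total wage tax: 5,265.40 + 1,231.14 = 6,496.54

6,496.54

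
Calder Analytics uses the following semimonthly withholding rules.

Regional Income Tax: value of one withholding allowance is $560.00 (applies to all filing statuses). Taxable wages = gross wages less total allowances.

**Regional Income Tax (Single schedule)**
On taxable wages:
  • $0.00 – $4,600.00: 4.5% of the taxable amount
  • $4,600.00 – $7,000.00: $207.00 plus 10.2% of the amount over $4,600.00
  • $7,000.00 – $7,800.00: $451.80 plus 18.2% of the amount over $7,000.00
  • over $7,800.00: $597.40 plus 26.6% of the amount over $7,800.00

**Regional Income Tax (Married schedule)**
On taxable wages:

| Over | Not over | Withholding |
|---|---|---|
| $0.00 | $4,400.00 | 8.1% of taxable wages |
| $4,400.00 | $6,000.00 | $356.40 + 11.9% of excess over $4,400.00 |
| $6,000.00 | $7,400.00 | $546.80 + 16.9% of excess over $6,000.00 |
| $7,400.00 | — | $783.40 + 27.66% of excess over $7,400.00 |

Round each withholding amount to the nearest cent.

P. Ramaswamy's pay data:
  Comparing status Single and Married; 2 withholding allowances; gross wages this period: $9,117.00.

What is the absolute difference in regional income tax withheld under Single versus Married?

$298.73

Regional Income Tax (Single): taxable = $9,117.00 − 2×$560.00 = $7,997.00
  $597.40 + 26.6% × ($7,997.00 − $7,800.00) = $597.40 + 26.6% × $197.00 = $649.80
Regional Income Tax (Married): taxable = $9,117.00 − 2×$560.00 = $7,997.00
  $783.40 + 27.66% × ($7,997.00 − $7,400.00) = $783.40 + 27.66% × $597.00 = $948.53
Difference: |$649.80 − $948.53| = $298.73 (higher under Married)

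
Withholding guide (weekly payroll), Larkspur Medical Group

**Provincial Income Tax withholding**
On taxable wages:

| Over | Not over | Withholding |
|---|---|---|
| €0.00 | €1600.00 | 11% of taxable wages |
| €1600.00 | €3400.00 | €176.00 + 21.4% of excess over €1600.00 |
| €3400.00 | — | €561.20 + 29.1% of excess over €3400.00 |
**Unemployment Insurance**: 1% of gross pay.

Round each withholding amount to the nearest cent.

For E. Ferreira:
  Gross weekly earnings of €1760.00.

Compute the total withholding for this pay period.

€227.84

Provincial Income Tax: taxable = €1760.00
  €176.00 + 21.4% × (€1760.00 − €1600.00) = €176.00 + 21.4% × €160.00 = €210.24
Unemployment Insurance: 1% × €1760.00 = €17.60
Total: €210.24 + €17.60 = €227.84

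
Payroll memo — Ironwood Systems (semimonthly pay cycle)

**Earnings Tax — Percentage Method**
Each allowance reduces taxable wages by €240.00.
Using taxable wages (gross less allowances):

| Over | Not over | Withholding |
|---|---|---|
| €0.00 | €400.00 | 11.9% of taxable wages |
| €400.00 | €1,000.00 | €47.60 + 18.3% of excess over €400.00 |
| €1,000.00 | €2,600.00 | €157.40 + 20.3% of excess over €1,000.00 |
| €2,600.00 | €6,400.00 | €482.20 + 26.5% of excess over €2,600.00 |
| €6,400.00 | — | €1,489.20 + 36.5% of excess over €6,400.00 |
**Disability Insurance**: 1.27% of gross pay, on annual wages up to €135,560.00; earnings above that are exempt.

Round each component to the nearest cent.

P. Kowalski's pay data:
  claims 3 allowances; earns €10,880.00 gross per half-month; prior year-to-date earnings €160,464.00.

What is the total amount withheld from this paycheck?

Earnings Tax: taxable = €10,880.00 − 3×€240.00 = €10,160.00
  €1,489.20 + 36.5% × (€10,160.00 − €6,400.00) = €1,489.20 + 36.5% × €3,760.00 = €2,861.60
Disability Insurance: YTD €160,464.00 ≥ cap €135,560.00 → €0.00
Total: €2,861.60 + €0.00 = €2,861.60

€2,861.60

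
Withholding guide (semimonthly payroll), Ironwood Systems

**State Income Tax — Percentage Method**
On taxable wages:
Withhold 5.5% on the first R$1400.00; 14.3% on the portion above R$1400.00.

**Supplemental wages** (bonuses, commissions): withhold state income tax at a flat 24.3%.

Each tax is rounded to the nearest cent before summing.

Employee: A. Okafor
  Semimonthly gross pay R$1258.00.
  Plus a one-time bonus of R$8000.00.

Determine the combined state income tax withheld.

State Income Tax: taxable = R$1258.00
  5.5% × R$1258.00 = R$69.19
Supplemental (24.3% flat on bonus): 24.3% × R$8000.00 = R$1944.00
Total state income tax: R$69.19 + R$1944.00 = R$2013.19

R$2013.19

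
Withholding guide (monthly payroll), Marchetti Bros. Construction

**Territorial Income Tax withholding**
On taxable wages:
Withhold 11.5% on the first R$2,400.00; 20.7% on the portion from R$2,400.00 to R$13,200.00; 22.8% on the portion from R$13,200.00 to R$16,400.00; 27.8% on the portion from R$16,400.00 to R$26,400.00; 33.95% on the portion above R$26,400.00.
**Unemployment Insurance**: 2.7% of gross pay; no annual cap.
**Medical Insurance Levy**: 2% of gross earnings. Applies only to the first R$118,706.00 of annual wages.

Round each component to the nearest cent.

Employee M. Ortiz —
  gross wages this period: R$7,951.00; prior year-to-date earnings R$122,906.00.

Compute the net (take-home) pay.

Territorial Income Tax: taxable = R$7,951.00
  R$276.00 + 20.7% × (R$7,951.00 − R$2,400.00) = R$276.00 + 20.7% × R$5,551.00 = R$1,425.06
Unemployment Insurance: 2.7% × R$7,951.00 = R$214.68
Medical Insurance Levy: YTD R$122,906.00 ≥ cap R$118,706.00 → R$0.00
Total withheld: R$1,425.06 + R$214.68 + R$0.00 = R$1,639.74
Net pay: R$7,951.00 − R$1,639.74 = R$6,311.26

R$6,311.26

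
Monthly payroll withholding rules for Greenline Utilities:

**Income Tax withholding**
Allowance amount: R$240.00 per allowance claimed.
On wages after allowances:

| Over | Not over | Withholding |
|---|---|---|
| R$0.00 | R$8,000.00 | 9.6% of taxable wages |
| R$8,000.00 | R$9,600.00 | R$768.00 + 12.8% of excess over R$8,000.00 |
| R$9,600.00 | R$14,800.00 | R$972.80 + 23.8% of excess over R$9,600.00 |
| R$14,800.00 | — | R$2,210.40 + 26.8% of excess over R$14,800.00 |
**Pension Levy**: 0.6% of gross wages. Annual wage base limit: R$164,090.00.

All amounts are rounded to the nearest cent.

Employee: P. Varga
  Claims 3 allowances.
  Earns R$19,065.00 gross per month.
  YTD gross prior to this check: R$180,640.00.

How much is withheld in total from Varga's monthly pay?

Income Tax: taxable = R$19,065.00 − 3×R$240.00 = R$18,345.00
  R$2,210.40 + 26.8% × (R$18,345.00 − R$14,800.00) = R$2,210.40 + 26.8% × R$3,545.00 = R$3,160.46
Pension Levy: YTD R$180,640.00 ≥ cap R$164,090.00 → R$0.00
Total: R$3,160.46 + R$0.00 = R$3,160.46

R$3,160.46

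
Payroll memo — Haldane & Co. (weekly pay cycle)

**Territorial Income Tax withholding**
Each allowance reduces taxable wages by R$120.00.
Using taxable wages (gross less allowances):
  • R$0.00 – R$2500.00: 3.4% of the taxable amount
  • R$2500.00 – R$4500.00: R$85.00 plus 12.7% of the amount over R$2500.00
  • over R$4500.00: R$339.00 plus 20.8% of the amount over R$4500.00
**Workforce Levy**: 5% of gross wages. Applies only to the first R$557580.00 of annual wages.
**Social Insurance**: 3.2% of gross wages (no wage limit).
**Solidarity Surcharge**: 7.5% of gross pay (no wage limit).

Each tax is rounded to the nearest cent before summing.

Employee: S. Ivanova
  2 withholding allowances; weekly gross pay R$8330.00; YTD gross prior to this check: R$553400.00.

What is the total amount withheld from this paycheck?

Territorial Income Tax: taxable = R$8330.00 − 2×R$120.00 = R$8090.00
  R$339.00 + 20.8% × (R$8090.00 − R$4500.00) = R$339.00 + 20.8% × R$3590.00 = R$1085.72
Workforce Levy: cap R$557580.00 − YTD R$553400.00 = R$4180.00 subject; 5% × R$4180.00 = R$209.00
Social Insurance: 3.2% × R$8330.00 = R$266.56
Solidarity Surcharge: 7.5% × R$8330.00 = R$624.75
Total: R$1085.72 + R$209.00 + R$266.56 + R$624.75 = R$2186.03

R$2186.03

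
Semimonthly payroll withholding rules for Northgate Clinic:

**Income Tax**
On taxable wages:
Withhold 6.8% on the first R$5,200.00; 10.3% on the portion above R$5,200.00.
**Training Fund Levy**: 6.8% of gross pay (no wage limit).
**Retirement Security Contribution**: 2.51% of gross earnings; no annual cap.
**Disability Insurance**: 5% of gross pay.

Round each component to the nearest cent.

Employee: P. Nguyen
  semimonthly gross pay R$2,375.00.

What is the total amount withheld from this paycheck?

R$501.36

Income Tax: taxable = R$2,375.00
  6.8% × R$2,375.00 = R$161.50
Training Fund Levy: 6.8% × R$2,375.00 = R$161.50
Retirement Security Contribution: 2.51% × R$2,375.00 = R$59.61
Disability Insurance: 5% × R$2,375.00 = R$118.75
Total: R$161.50 + R$161.50 + R$59.61 + R$118.75 = R$501.36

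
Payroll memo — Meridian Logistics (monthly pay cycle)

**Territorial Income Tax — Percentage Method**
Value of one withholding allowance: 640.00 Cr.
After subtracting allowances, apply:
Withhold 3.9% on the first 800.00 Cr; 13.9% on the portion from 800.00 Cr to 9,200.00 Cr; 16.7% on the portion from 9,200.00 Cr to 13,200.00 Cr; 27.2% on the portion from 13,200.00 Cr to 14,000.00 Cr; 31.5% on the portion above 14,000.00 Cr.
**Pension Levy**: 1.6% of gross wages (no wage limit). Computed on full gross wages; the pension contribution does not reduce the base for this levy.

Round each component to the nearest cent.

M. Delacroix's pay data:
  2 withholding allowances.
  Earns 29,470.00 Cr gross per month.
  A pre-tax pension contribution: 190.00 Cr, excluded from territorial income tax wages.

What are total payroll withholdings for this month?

6,965.92 Cr

Territorial Income Tax: taxable = 29,470.00 Cr − 190.00 Cr − 2×640.00 Cr = 28,000.00 Cr
  2,084.40 Cr + 31.5% × (28,000.00 Cr − 14,000.00 Cr) = 2,084.40 Cr + 31.5% × 14,000.00 Cr = 6,494.40 Cr
Pension Levy: 1.6% × 29,470.00 Cr = 471.52 Cr
Total: 6,494.40 Cr + 471.52 Cr = 6,965.92 Cr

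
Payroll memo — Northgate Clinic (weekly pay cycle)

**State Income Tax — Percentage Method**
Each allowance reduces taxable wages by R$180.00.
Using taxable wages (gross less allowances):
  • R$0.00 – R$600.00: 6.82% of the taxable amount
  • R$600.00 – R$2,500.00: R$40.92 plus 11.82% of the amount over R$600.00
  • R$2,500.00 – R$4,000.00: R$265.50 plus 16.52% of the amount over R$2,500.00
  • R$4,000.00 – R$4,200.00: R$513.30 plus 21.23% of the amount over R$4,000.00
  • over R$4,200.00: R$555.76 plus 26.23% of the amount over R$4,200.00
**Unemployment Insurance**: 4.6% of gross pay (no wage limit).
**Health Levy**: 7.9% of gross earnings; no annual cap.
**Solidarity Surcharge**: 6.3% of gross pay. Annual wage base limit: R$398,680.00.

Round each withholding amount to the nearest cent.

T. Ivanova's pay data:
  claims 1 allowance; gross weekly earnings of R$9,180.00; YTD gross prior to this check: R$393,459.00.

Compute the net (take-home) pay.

R$5,888.78

State Income Tax: taxable = R$9,180.00 − 1×R$180.00 = R$9,000.00
  R$555.76 + 26.23% × (R$9,000.00 − R$4,200.00) = R$555.76 + 26.23% × R$4,800.00 = R$1,814.80
Unemployment Insurance: 4.6% × R$9,180.00 = R$422.28
Health Levy: 7.9% × R$9,180.00 = R$725.22
Solidarity Surcharge: cap R$398,680.00 − YTD R$393,459.00 = R$5,221.00 subject; 6.3% × R$5,221.00 = R$328.92
Total withheld: R$1,814.80 + R$422.28 + R$725.22 + R$328.92 = R$3,291.22
Net pay: R$9,180.00 − R$3,291.22 = R$5,888.78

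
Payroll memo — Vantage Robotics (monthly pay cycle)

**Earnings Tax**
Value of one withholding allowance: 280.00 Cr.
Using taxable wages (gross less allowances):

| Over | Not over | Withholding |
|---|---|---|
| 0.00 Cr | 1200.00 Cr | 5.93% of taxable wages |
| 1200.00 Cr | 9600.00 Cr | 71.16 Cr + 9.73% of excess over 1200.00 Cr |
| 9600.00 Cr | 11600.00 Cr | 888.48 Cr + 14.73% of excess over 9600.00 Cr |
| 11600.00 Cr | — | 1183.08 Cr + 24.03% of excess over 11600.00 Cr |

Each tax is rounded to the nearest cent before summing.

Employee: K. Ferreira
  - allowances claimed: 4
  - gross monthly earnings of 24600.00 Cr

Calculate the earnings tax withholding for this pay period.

4037.84 Cr

Earnings Tax: taxable = 24600.00 Cr − 4×280.00 Cr = 23480.00 Cr
  1183.08 Cr + 24.03% × (23480.00 Cr − 11600.00 Cr) = 1183.08 Cr + 24.03% × 11880.00 Cr = 4037.84 Cr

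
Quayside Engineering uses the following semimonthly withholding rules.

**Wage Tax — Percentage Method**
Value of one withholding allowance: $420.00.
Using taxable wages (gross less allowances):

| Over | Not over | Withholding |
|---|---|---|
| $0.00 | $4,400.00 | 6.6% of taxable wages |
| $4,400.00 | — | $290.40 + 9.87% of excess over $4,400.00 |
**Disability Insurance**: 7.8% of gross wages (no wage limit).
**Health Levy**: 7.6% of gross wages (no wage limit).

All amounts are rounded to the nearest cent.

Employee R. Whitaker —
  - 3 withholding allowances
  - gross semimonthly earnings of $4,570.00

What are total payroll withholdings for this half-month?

$922.24

Wage Tax: taxable = $4,570.00 − 3×$420.00 = $3,310.00
  6.6% × $3,310.00 = $218.46
Disability Insurance: 7.8% × $4,570.00 = $356.46
Health Levy: 7.6% × $4,570.00 = $347.32
Total: $218.46 + $356.46 + $347.32 = $922.24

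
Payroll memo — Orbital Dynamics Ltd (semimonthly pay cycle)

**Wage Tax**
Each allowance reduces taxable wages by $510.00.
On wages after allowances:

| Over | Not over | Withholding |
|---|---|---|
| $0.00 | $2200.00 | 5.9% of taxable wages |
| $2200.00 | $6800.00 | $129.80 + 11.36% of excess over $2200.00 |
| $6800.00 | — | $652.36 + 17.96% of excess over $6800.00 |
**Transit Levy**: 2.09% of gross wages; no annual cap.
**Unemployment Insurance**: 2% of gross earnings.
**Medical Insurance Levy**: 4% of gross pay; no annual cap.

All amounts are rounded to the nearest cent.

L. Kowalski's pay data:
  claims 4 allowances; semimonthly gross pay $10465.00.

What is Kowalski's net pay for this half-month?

Wage Tax: taxable = $10465.00 − 4×$510.00 = $8425.00
  $652.36 + 17.96% × ($8425.00 − $6800.00) = $652.36 + 17.96% × $1625.00 = $944.21
Transit Levy: 2.09% × $10465.00 = $218.72
Unemployment Insurance: 2% × $10465.00 = $209.30
Medical Insurance Levy: 4% × $10465.00 = $418.60
Total withheld: $944.21 + $218.72 + $209.30 + $418.60 = $1790.83
Net pay: $10465.00 − $1790.83 = $8674.17

$8674.17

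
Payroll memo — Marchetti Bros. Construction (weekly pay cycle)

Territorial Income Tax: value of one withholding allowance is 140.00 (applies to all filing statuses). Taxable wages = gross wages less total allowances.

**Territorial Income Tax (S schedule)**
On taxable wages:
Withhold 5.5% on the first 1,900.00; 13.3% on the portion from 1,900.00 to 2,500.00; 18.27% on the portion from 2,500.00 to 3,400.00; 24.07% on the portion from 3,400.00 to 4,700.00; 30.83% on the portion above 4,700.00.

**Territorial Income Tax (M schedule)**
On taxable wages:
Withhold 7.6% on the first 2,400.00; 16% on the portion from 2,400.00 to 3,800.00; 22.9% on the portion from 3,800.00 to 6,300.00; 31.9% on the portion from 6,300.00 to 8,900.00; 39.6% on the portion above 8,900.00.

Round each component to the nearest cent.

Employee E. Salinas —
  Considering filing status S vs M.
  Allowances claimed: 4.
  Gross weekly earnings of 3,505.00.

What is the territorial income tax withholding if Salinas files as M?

Territorial Income Tax (M): taxable = 3,505.00 − 4×140.00 = 2,945.00
  182.40 + 16% × (2,945.00 − 2,400.00) = 182.40 + 16% × 545.00 = 269.60

269.60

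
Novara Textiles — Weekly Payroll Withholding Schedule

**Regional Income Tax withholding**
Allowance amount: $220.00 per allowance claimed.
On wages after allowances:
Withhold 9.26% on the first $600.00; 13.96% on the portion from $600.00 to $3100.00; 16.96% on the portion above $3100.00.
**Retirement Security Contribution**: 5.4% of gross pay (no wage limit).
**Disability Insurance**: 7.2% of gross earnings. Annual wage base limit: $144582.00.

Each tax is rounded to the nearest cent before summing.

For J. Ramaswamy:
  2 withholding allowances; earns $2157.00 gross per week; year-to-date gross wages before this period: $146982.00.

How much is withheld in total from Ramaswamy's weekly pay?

$327.97

Regional Income Tax: taxable = $2157.00 − 2×$220.00 = $1717.00
  $55.56 + 13.96% × ($1717.00 − $600.00) = $55.56 + 13.96% × $1117.00 = $211.49
Retirement Security Contribution: 5.4% × $2157.00 = $116.48
Disability Insurance: YTD $146982.00 ≥ cap $144582.00 → $0.00
Total: $211.49 + $116.48 + $0.00 = $327.97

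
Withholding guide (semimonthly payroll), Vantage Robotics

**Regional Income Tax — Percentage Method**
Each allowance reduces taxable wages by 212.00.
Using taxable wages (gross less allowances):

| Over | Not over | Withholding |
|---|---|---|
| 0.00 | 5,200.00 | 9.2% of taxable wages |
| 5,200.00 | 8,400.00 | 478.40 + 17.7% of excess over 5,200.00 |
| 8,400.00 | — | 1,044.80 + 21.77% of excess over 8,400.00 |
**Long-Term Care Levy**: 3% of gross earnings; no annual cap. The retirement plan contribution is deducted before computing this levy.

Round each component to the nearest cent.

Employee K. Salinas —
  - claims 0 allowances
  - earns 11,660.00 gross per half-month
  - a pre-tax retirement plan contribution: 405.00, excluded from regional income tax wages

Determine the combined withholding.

2,003.98

Regional Income Tax: taxable = 11,660.00 − 405.00 = 11,255.00
  1,044.80 + 21.77% × (11,255.00 − 8,400.00) = 1,044.80 + 21.77% × 2,855.00 = 1,666.33
Long-Term Care Levy: 3% × 11,255.00 = 337.65
Total: 1,666.33 + 337.65 = 2,003.98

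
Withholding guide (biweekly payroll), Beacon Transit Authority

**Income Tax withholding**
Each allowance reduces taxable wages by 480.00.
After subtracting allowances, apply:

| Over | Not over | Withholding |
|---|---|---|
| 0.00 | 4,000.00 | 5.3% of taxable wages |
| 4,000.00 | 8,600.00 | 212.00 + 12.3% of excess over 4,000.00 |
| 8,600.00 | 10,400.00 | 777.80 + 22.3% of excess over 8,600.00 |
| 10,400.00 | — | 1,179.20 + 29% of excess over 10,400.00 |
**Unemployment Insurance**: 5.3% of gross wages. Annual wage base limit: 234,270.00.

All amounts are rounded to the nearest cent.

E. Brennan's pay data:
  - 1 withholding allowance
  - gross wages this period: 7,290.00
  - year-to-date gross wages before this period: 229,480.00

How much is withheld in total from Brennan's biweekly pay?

Income Tax: taxable = 7,290.00 − 1×480.00 = 6,810.00
  212.00 + 12.3% × (6,810.00 − 4,000.00) = 212.00 + 12.3% × 2,810.00 = 557.63
Unemployment Insurance: cap 234,270.00 − YTD 229,480.00 = 4,790.00 subject; 5.3% × 4,790.00 = 253.87
Total: 557.63 + 253.87 = 811.50

811.50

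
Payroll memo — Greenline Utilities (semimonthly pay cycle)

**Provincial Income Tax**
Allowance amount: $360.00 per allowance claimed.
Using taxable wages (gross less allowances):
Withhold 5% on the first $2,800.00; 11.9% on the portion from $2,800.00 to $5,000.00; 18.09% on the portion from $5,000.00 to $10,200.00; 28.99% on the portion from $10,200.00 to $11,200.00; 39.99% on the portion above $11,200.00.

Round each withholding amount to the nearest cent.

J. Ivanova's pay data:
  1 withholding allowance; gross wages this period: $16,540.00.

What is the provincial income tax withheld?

Provincial Income Tax: taxable = $16,540.00 − 1×$360.00 = $16,180.00
  $1,632.38 + 39.99% × ($16,180.00 − $11,200.00) = $1,632.38 + 39.99% × $4,980.00 = $3,623.88

$3,623.88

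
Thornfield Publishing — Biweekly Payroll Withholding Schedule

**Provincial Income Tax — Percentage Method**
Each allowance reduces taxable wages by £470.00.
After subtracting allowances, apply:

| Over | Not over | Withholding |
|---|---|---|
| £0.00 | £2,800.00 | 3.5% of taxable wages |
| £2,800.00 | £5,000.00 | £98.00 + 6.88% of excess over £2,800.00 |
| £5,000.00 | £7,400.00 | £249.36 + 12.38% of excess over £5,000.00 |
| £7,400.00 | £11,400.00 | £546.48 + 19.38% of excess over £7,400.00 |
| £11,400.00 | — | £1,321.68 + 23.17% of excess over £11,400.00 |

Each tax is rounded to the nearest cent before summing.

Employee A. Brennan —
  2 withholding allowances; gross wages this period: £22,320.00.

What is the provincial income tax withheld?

£3,634.05

Provincial Income Tax: taxable = £22,320.00 − 2×£470.00 = £21,380.00
  £1,321.68 + 23.17% × (£21,380.00 − £11,400.00) = £1,321.68 + 23.17% × £9,980.00 = £3,634.05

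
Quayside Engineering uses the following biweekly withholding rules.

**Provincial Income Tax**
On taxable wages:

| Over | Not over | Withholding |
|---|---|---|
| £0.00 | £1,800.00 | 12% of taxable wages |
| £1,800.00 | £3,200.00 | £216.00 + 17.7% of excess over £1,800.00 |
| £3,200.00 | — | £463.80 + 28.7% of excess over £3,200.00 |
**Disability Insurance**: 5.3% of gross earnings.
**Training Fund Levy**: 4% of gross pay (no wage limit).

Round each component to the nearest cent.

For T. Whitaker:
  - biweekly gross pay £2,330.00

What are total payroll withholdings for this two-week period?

Provincial Income Tax: taxable = £2,330.00
  £216.00 + 17.7% × (£2,330.00 − £1,800.00) = £216.00 + 17.7% × £530.00 = £309.81
Disability Insurance: 5.3% × £2,330.00 = £123.49
Training Fund Levy: 4% × £2,330.00 = £93.20
Total: £309.81 + £123.49 + £93.20 = £526.50

£526.50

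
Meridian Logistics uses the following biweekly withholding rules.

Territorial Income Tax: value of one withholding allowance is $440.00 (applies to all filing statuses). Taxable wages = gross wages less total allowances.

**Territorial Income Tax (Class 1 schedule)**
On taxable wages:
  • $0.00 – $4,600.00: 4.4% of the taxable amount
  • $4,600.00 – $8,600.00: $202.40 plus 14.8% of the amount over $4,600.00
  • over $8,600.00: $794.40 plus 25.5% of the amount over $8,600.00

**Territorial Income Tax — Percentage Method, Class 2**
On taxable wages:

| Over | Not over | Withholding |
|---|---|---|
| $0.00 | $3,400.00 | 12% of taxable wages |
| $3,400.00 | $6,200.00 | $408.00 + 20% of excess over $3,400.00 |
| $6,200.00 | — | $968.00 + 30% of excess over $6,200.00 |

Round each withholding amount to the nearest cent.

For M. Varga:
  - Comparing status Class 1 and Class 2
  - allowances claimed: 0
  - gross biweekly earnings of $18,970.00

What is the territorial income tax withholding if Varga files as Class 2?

Territorial Income Tax (Class 2): taxable = $18,970.00
  $968.00 + 30% × ($18,970.00 − $6,200.00) = $968.00 + 30% × $12,770.00 = $4,799.00

$4,799.00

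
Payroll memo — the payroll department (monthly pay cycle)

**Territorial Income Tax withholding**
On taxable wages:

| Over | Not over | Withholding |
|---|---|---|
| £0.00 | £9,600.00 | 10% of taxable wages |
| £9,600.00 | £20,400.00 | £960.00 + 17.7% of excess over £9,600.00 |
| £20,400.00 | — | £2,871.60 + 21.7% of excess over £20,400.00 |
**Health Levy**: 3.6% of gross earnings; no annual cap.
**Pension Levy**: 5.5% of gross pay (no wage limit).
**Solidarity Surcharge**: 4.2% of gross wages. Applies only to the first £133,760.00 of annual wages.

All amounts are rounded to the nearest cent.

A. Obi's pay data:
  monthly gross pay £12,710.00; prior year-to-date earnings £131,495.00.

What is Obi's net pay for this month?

Territorial Income Tax: taxable = £12,710.00
  £960.00 + 17.7% × (£12,710.00 − £9,600.00) = £960.00 + 17.7% × £3,110.00 = £1,510.47
Health Levy: 3.6% × £12,710.00 = £457.56
Pension Levy: 5.5% × £12,710.00 = £699.05
Solidarity Surcharge: cap £133,760.00 − YTD £131,495.00 = £2,265.00 subject; 4.2% × £2,265.00 = £95.13
Total withheld: £1,510.47 + £457.56 + £699.05 + £95.13 = £2,762.21
Net pay: £12,710.00 − £2,762.21 = £9,947.79

£9,947.79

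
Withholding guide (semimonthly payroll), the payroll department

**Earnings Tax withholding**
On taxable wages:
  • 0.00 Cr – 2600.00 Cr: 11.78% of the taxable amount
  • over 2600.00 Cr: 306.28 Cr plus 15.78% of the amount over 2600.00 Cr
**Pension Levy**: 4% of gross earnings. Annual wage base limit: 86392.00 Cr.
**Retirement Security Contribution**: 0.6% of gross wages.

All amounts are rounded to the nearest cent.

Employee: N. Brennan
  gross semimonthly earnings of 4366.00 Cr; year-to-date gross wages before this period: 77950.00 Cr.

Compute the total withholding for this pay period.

785.79 Cr

Earnings Tax: taxable = 4366.00 Cr
  306.28 Cr + 15.78% × (4366.00 Cr − 2600.00 Cr) = 306.28 Cr + 15.78% × 1766.00 Cr = 584.95 Cr
Pension Levy: 4% × 4366.00 Cr = 174.64 Cr
Retirement Security Contribution: 0.6% × 4366.00 Cr = 26.20 Cr
Total: 584.95 Cr + 174.64 Cr + 26.20 Cr = 785.79 Cr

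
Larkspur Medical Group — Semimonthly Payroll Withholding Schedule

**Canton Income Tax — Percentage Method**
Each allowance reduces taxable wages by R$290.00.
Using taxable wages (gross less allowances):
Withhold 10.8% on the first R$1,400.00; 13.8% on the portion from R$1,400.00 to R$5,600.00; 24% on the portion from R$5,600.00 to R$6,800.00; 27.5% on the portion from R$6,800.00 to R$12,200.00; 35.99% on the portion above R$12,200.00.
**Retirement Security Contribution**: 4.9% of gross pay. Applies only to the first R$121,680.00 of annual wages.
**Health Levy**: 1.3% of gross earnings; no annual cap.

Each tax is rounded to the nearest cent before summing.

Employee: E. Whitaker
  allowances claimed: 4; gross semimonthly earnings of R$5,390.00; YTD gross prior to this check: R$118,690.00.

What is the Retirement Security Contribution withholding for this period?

Retirement Security Contribution: cap R$121,680.00 − YTD R$118,690.00 = R$2,990.00 subject; 4.9% × R$2,990.00 = R$146.51

R$146.51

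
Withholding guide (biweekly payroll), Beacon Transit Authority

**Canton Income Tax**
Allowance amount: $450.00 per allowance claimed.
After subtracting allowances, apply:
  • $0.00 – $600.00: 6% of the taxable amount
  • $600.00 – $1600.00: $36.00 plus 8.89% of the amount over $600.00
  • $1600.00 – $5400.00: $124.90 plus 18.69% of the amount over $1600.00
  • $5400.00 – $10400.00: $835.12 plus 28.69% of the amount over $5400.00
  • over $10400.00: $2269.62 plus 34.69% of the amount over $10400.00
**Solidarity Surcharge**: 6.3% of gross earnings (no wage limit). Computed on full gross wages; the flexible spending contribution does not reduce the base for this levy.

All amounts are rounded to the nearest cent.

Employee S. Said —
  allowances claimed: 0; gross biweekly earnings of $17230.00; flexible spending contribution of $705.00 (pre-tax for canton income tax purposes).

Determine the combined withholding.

$5479.87

Canton Income Tax: taxable = $17230.00 − $705.00 = $16525.00
  $2269.62 + 34.69% × ($16525.00 − $10400.00) = $2269.62 + 34.69% × $6125.00 = $4394.38
Solidarity Surcharge: 6.3% × $17230.00 = $1085.49
Total: $4394.38 + $1085.49 = $5479.87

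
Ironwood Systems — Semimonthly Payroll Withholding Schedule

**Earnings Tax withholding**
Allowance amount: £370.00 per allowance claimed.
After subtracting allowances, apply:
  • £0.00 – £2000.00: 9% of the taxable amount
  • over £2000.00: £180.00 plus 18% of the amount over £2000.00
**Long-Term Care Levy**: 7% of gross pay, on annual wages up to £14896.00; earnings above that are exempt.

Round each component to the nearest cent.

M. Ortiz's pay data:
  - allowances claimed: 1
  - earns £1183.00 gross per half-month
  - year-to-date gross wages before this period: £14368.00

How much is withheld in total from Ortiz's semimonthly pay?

£110.13

Earnings Tax: taxable = £1183.00 − 1×£370.00 = £813.00
  9% × £813.00 = £73.17
Long-Term Care Levy: cap £14896.00 − YTD £14368.00 = £528.00 subject; 7% × £528.00 = £36.96
Total: £73.17 + £36.96 = £110.13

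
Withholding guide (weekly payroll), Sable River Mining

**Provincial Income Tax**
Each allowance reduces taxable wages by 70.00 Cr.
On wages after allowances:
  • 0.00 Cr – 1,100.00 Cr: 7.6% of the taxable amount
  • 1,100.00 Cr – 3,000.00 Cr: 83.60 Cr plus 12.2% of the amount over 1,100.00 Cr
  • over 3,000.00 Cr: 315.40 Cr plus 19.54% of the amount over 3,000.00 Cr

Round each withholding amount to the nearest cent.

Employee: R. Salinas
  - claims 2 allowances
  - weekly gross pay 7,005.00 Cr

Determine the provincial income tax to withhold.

1,070.62 Cr

Provincial Income Tax: taxable = 7,005.00 Cr − 2×70.00 Cr = 6,865.00 Cr
  315.40 Cr + 19.54% × (6,865.00 Cr − 3,000.00 Cr) = 315.40 Cr + 19.54% × 3,865.00 Cr = 1,070.62 Cr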